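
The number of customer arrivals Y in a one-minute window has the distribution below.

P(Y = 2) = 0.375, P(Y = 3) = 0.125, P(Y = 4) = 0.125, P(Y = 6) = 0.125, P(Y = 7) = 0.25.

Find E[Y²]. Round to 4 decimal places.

21.3750

E[Y²] = (2)²(0.375) + (3)²(0.125) + (4)²(0.125) + (6)²(0.125) + (7)²(0.25) = 21.375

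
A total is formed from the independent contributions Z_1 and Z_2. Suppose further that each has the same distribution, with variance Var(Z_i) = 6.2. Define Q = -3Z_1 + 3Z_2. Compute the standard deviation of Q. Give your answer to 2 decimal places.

By independence, Var(Q) = (-3)²Var(Z_1) + (3)²Var(Z_2)
= (-3)²·6.2 + (3)²·6.2 = 111.6
sd(Q) = √111.6 ≈ 10.56

10.56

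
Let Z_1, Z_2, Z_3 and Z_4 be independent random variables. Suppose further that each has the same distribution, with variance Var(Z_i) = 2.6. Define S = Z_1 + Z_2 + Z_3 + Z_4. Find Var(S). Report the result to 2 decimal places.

By independence, Var(S) = (1)²Var(Z_1) + (1)²Var(Z_2) + (1)²Var(Z_3) + (1)²Var(Z_4)
= (1)²·2.6 + (1)²·2.6 + (1)²·2.6 + (1)²·2.6 = 10.4

10.40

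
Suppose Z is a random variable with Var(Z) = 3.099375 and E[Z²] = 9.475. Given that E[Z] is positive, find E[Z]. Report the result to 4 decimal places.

(E[Z])² = E[Z²] − Var(Z) = 9.475 − 3.099375 = 6.375625
E[Z] = √6.375625 = 2.525

2.5250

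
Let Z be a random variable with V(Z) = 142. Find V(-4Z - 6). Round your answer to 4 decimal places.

V(-4Z - 6) = (-4)²·V(Z) = 16·142 = 2272

2272.0000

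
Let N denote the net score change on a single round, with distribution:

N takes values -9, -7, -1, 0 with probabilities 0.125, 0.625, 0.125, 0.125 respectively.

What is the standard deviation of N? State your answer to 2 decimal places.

E[N] = (-9)(0.125) + (-7)(0.625) + (-1)(0.125) + (0)(0.125) = -5.625
E[N²] = (-9)²(0.125) + (-7)²(0.625) + (-1)²(0.125) + (0)²(0.125) = 40.875
Var(N) = E[N²] − (E[N])² = 40.875 − (-5.625)² = 9.234375
sd(N) = √9.234375 ≈ 3.04

3.04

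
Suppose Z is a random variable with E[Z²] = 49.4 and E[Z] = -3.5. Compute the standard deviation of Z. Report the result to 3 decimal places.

Var(Z) = 49.4 − (-3.5)² = 37.15
SD(Z) = √37.15 ≈ 6.095

6.095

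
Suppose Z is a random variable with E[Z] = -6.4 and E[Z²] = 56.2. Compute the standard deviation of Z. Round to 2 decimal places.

Var(Z) = 56.2 − (-6.4)² = 15.24
SD(Z) = √15.24 ≈ 3.90

3.90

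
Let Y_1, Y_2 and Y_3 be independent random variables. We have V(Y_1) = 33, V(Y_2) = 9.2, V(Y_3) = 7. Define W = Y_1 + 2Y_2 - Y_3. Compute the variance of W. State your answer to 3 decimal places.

By independence, V(W) = (1)²V(Y_1) + (2)²V(Y_2) + (-1)²V(Y_3)
= (1)²·33 + (2)²·9.2 + (-1)²·7 = 76.8

76.800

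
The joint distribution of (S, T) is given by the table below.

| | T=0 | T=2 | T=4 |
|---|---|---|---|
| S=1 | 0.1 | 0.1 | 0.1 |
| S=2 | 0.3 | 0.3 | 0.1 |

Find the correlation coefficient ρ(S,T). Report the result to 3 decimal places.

E[S] = 1.7,  E[T] = 1.6
E[ST] = 2.6
Cov(S,T) = E[ST] − E[S]E[T] = 2.6 − (1.7)(1.6) = -0.12
var(S) = 0.21,  var(T) = 2.24
ρ = -0.12 / √(0.21·2.24) ≈ -0.175

-0.175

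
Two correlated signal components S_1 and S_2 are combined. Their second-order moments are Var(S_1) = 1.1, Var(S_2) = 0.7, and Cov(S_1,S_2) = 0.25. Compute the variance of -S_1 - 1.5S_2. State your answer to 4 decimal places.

Var(-S_1 - 1.5S_2) = (-1)²·Var(S_1) + (-1.5)²·Var(S_2) + 2·(-1)·(-1.5)·Cov(S_1,S_2)
= 1·1.1 + 2.25·0.7 + 3·0.25 = 3.425

3.4250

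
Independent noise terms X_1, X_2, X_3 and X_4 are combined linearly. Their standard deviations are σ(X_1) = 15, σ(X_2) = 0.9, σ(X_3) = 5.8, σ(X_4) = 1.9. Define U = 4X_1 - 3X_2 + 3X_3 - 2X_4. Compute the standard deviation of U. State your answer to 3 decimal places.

var(X_1) = 225, var(X_2) = 0.81, var(X_3) = 33.64, var(X_4) = 3.61
By independence, var(U) = (4)²var(X_1) + (-3)²var(X_2) + (3)²var(X_3) + (-2)²var(X_4)
= (4)²·225 + (-3)²·0.81 + (3)²·33.64 + (-2)²·3.61 = 3924.49
σ(U) = √3924.49 ≈ 62.646

62.646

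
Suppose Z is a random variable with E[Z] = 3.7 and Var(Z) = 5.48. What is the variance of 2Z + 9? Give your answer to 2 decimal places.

21.92

Var(2Z + 9) = (2)²·Var(Z) = 4·5.48 = 21.92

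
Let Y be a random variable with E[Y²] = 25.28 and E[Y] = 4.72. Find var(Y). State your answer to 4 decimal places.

var(Y) = 25.28 − (4.72)² = 3.0016

3.0016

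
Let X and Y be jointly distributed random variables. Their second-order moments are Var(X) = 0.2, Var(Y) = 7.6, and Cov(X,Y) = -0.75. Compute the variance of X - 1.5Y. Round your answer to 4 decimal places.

Var(X - 1.5Y) = (1)²·Var(X) + (-1.5)²·Var(Y) + 2·(1)·(-1.5)·Cov(X,Y)
= 1·0.2 + 2.25·7.6 + -3·-0.75 = 19.55

19.5500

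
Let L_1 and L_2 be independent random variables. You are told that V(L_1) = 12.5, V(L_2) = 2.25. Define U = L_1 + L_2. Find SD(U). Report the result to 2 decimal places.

3.84

By independence, V(U) = (1)²V(L_1) + (1)²V(L_2)
= (1)²·12.5 + (1)²·2.25 = 14.75
SD(U) = √14.75 ≈ 3.84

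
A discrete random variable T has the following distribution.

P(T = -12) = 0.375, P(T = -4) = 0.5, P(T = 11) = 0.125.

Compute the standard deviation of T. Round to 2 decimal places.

E[T] = (-12)(0.375) + (-4)(0.5) + (11)(0.125) = -5.125
E[T²] = (-12)²(0.375) + (-4)²(0.5) + (11)²(0.125) = 77.125
Var(T) = E[T²] − (E[T])² = 77.125 − (-5.125)² = 50.859375
sd(T) = √50.859375 ≈ 7.13

7.13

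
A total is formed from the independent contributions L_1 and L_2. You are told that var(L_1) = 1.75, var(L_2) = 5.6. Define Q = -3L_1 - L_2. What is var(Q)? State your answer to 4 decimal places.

21.3500

By independence, var(Q) = (-3)²var(L_1) + (-1)²var(L_2)
= (-3)²·1.75 + (-1)²·5.6 = 21.35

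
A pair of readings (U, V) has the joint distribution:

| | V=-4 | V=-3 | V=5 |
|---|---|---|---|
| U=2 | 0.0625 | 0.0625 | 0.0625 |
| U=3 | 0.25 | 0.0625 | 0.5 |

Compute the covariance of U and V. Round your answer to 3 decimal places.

E[U] = 2.8125,  E[V] = 1.1875
E[UV] = 3.6875
cov(U,V) = E[UV] − E[U]E[V] = 3.6875 − (2.8125)(1.1875) = 0.34765625

0.348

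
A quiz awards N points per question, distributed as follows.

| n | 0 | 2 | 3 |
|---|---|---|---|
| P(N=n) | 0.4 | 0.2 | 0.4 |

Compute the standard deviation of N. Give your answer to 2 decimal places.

1.36

E[N] = (0)(0.4) + (2)(0.2) + (3)(0.4) = 1.6
E[N²] = (0)²(0.4) + (2)²(0.2) + (3)²(0.4) = 4.4
V(N) = E[N²] − (E[N])² = 4.4 − (1.6)² = 1.84
σ(N) = √1.84 ≈ 1.36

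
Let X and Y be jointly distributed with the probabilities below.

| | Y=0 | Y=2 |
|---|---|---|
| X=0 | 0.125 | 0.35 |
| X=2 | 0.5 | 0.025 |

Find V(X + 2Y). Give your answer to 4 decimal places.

1.9975

E[X] = 1.05,  E[Y] = 0.75,  E[XY] = 0.1
V(X) = 2.1 − (1.05)² = 0.9975;  V(Y) = 1.5 − (0.75)² = 0.9375
cov(X,Y) = 0.1 − (1.05)(0.75) = -0.6875
V(X + 2Y) = (1)²·0.9975 + (2)²·0.9375 + 2·(1)·(2)·-0.6875 = 1.9975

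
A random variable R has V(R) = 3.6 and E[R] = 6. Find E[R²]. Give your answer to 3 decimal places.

39.600

E[R²] = V(R) + (E[R])² = 3.6 + (6)² = 39.6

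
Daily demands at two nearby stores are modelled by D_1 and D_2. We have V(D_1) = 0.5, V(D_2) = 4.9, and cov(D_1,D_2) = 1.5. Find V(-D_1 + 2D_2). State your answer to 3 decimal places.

14.100

V(-D_1 + 2D_2) = (-1)²·V(D_1) + (2)²·V(D_2) + 2·(-1)·(2)·cov(D_1,D_2)
= 1·0.5 + 4·4.9 + -4·1.5 = 14.1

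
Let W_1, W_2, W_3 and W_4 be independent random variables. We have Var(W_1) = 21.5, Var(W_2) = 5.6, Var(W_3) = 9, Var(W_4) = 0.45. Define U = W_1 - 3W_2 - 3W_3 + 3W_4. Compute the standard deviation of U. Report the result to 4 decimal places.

By independence, Var(U) = (1)²Var(W_1) + (-3)²Var(W_2) + (-3)²Var(W_3) + (3)²Var(W_4)
= (1)²·21.5 + (-3)²·5.6 + (-3)²·9 + (3)²·0.45 = 156.95
sd(U) = √156.95 ≈ 12.5280

12.5280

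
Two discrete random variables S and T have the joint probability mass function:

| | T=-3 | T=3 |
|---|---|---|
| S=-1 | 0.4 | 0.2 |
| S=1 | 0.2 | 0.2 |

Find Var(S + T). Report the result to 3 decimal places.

10.560

E[S] = -0.2,  E[T] = -0.6,  E[ST] = 0.6
Var(S) = 1 − (-0.2)² = 0.96;  Var(T) = 9 − (-0.6)² = 8.64
cov(S,T) = 0.6 − (-0.2)(-0.6) = 0.48
Var(S + T) = (1)²·0.96 + (1)²·8.64 + 2·(1)·(1)·0.48 = 10.56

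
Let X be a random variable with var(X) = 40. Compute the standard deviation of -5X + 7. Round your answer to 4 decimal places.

var(-5X + 7) = (-5)²·40 = 1000
SD(-5X + 7) = √1000 ≈ 31.6228

31.6228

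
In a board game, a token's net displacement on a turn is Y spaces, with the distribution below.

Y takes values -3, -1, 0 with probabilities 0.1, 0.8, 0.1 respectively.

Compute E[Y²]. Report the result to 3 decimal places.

1.700

E[Y²] = (-3)²(0.1) + (-1)²(0.8) + (0)²(0.1) = 1.7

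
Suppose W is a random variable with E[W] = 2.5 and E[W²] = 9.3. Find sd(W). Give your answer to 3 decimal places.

Var(W) = 9.3 − (2.5)² = 3.05
sd(W) = √3.05 ≈ 1.746

1.746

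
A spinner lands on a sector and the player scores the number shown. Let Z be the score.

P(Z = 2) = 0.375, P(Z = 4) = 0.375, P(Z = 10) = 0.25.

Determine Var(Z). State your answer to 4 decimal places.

9.9375

E[Z] = (2)(0.375) + (4)(0.375) + (10)(0.25) = 4.75
E[Z²] = (2)²(0.375) + (4)²(0.375) + (10)²(0.25) = 32.5
Var(Z) = E[Z²] − (E[Z])² = 32.5 − (4.75)² = 9.9375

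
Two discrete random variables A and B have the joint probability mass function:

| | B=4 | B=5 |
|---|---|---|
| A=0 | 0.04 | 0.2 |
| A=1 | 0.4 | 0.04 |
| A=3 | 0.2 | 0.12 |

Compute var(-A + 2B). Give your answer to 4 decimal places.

2.6976

E[A] = 1.4,  E[B] = 4.36,  E[AB] = 6
var(A) = 3.32 − (1.4)² = 1.36;  var(B) = 19.24 − (4.36)² = 0.2304
Cov(A,B) = 6 − (1.4)(4.36) = -0.104
var(-A + 2B) = (-1)²·1.36 + (2)²·0.2304 + 2·(-1)·(2)·-0.104 = 2.6976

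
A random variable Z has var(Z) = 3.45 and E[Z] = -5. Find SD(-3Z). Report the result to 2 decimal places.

var(-3Z) = (-3)²·3.45 = 31.05
SD(-3Z) = √31.05 ≈ 5.57

5.57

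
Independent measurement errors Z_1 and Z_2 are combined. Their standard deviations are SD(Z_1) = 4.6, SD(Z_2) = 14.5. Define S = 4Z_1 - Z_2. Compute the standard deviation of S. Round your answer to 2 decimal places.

Var(Z_1) = 21.16, Var(Z_2) = 210.25
By independence, Var(S) = (4)²Var(Z_1) + (-1)²Var(Z_2)
= (4)²·21.16 + (-1)²·210.25 = 548.81
SD(S) = √548.81 ≈ 23.43

23.43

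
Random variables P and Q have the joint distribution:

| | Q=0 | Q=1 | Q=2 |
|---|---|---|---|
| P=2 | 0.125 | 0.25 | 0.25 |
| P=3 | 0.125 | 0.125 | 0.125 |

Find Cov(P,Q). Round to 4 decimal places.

-0.0469

E[P] = 2.375,  E[Q] = 1.125
E[PQ] = 2.625
Cov(P,Q) = E[PQ] − E[P]E[Q] = 2.625 − (2.375)(1.125) = -0.046875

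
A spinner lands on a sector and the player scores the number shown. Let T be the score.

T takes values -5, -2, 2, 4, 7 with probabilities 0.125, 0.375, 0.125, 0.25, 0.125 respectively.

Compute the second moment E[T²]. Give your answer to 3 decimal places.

15.250

E[T²] = (-5)²(0.125) + (-2)²(0.375) + (2)²(0.125) + (4)²(0.25) + (7)²(0.125) = 15.25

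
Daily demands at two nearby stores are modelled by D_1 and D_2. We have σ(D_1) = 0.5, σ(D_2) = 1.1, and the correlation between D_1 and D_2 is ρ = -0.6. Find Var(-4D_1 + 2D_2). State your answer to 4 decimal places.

Var(D_1) = (0.5)² = 0.25;  Var(D_2) = (1.1)² = 1.21
cov(D_1,D_2) = ρ·σ(D_1)·σ(D_2) = -0.6·0.5·1.1 = -0.33
Var(-4D_1 + 2D_2) = (-4)²·Var(D_1) + (2)²·Var(D_2) + 2·(-4)·(2)·cov(D_1,D_2)
= 16·0.25 + 4·1.21 + -16·-0.33 = 14.12

14.1200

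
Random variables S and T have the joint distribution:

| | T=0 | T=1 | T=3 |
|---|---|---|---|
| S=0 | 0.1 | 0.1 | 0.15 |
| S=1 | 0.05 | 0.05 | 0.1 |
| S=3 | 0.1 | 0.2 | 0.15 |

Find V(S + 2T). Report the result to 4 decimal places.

E[S] = 1.55,  E[T] = 1.55,  E[ST] = 2.3
V(S) = 4.25 − (1.55)² = 1.8475;  V(T) = 3.95 − (1.55)² = 1.5475
cov(S,T) = 2.3 − (1.55)(1.55) = -0.1025
V(S + 2T) = (1)²·1.8475 + (2)²·1.5475 + 2·(1)·(2)·-0.1025 = 7.6275

7.6275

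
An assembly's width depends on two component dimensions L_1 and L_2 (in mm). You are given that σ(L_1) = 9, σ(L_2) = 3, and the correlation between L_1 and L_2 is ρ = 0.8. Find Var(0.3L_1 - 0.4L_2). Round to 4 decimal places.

3.5460

Var(L_1) = (9)² = 81;  Var(L_2) = (3)² = 9
Cov(L_1,L_2) = ρ·σ(L_1)·σ(L_2) = 0.8·9·3 = 21.6
Var(0.3L_1 - 0.4L_2) = (0.3)²·Var(L_1) + (-0.4)²·Var(L_2) + 2·(0.3)·(-0.4)·Cov(L_1,L_2)
= 0.09·81 + 0.16·9 + -0.24·21.6 = 3.546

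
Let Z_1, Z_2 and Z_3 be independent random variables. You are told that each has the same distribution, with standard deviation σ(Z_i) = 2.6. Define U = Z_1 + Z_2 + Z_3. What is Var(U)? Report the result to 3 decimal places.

20.280

Var(Z_i) = (2.6)² = 6.76
By independence, Var(U) = (1)²Var(Z_1) + (1)²Var(Z_2) + (1)²Var(Z_3)
= (1)²·6.76 + (1)²·6.76 + (1)²·6.76 = 20.28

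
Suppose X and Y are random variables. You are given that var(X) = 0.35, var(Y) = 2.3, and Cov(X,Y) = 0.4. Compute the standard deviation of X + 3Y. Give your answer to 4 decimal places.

4.8425

var(X + 3Y) = (1)²·var(X) + (3)²·var(Y) + 2·(1)·(3)·Cov(X,Y)
= 1·0.35 + 9·2.3 + 6·0.4 = 23.45
SD(X + 3Y) = √23.45 ≈ 4.8425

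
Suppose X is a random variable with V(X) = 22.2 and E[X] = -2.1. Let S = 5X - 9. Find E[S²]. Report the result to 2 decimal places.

E[5X - 9] = 5·-2.1 − 9 = -19.5
V(5X - 9) = (5)²·22.2 = 555
E[S²] = V(S) + (E[S])² = 555 + (-19.5)² = 935.25

935.25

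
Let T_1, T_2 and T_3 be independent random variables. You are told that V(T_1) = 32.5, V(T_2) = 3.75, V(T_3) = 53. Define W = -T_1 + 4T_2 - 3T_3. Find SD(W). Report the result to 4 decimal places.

23.8642

By independence, V(W) = (-1)²V(T_1) + (4)²V(T_2) + (-3)²V(T_3)
= (-1)²·32.5 + (4)²·3.75 + (-3)²·53 = 569.5
SD(W) = √569.5 ≈ 23.8642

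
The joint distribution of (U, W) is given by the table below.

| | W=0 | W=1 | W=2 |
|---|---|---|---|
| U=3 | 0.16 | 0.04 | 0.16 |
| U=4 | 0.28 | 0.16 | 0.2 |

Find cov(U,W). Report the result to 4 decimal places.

E[U] = 3.64,  E[W] = 0.92
E[UW] = 3.32
cov(U,W) = E[UW] − E[U]E[W] = 3.32 − (3.64)(0.92) = -0.0288

-0.0288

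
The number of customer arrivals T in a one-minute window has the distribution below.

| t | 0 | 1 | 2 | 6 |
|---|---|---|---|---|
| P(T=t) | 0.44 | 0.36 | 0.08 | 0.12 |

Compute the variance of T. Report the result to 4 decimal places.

3.4624

E[T] = (0)(0.44) + (1)(0.36) + (2)(0.08) + (6)(0.12) = 1.24
E[T²] = (0)²(0.44) + (1)²(0.36) + (2)²(0.08) + (6)²(0.12) = 5
V(T) = E[T²] − (E[T])² = 5 − (1.24)² = 3.4624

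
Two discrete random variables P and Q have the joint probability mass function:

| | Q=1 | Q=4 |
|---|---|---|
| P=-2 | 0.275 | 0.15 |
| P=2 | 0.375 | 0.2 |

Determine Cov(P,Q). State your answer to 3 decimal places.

E[P] = 0.3,  E[Q] = 2.05
E[PQ] = 0.6
Cov(P,Q) = E[PQ] − E[P]E[Q] = 0.6 − (0.3)(2.05) = -0.015

-0.015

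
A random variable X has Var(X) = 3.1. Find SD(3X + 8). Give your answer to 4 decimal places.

Var(3X + 8) = (3)²·3.1 = 27.9
SD(3X + 8) = √27.9 ≈ 5.2820

5.2820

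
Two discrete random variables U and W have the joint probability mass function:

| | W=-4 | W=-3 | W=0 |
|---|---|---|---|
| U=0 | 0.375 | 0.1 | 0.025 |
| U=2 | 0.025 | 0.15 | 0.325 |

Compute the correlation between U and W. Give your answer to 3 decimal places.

E[U] = 1,  E[W] = -2.35
E[UW] = -1.1
cov(U,W) = E[UW] − E[U]E[W] = -1.1 − (1)(-2.35) = 1.25
Var(U) = 1,  Var(W) = 3.1275
ρ = 1.25 / √(1·3.1275) ≈ 0.707

0.707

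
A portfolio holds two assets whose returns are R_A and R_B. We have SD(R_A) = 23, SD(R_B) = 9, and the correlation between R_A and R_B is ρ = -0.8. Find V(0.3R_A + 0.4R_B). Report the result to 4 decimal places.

20.8260

V(R_A) = (23)² = 529;  V(R_B) = (9)² = 81
cov(R_A,R_B) = ρ·SD(R_A)·SD(R_B) = -0.8·23·9 = -165.6
V(0.3R_A + 0.4R_B) = (0.3)²·V(R_A) + (0.4)²·V(R_B) + 2·(0.3)·(0.4)·cov(R_A,R_B)
= 0.09·529 + 0.16·81 + 0.24·-165.6 = 20.826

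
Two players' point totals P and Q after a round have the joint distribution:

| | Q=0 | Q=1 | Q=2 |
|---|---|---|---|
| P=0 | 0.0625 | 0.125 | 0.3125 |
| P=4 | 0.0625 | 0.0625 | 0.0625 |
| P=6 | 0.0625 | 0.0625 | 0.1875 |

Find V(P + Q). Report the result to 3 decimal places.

7.500

E[P] = 2.625,  E[Q] = 1.375,  E[PQ] = 3.375
V(P) = 14.25 − (2.625)² = 7.359375;  V(Q) = 2.5 − (1.375)² = 0.609375
Cov(P,Q) = 3.375 − (2.625)(1.375) = -0.234375
V(P + Q) = (1)²·7.359375 + (1)²·0.609375 + 2·(1)·(1)·-0.234375 = 7.5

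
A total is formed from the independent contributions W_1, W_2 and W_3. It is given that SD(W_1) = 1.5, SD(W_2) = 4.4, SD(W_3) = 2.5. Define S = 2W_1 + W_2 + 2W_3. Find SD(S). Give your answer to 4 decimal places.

Var(W_1) = 2.25, Var(W_2) = 19.36, Var(W_3) = 6.25
By independence, Var(S) = (2)²Var(W_1) + (1)²Var(W_2) + (2)²Var(W_3)
= (2)²·2.25 + (1)²·19.36 + (2)²·6.25 = 53.36
SD(S) = √53.36 ≈ 7.3048

7.3048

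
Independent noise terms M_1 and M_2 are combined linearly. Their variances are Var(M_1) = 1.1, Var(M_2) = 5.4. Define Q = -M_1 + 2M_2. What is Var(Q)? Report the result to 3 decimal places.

22.700

By independence, Var(Q) = (-1)²Var(M_1) + (2)²Var(M_2)
= (-1)²·1.1 + (2)²·5.4 = 22.7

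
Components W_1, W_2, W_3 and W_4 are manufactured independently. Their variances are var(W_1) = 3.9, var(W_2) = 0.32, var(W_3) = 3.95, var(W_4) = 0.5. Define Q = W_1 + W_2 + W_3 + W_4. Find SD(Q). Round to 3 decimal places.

By independence, var(Q) = (1)²var(W_1) + (1)²var(W_2) + (1)²var(W_3) + (1)²var(W_4)
= (1)²·3.9 + (1)²·0.32 + (1)²·3.95 + (1)²·0.5 = 8.67
SD(Q) = √8.67 ≈ 2.944

2.944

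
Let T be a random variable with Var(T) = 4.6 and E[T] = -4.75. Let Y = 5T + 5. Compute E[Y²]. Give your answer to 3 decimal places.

466.563

E[5T + 5] = 5·-4.75 + 5 = -18.75
Var(5T + 5) = (5)²·4.6 = 115
E[Y²] = Var(Y) + (E[Y])² = 115 + (-18.75)² = 466.5625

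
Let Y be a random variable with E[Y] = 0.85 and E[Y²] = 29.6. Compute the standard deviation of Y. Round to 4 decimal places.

var(Y) = 29.6 − (0.85)² = 28.8775
sd(Y) = √28.8775 ≈ 5.3738

5.3738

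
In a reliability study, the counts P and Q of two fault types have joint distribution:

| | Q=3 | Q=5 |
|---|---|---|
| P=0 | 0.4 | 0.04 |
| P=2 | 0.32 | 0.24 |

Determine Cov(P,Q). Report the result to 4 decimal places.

0.3328

E[P] = 1.12,  E[Q] = 3.56
E[PQ] = 4.32
Cov(P,Q) = E[PQ] − E[P]E[Q] = 4.32 − (1.12)(3.56) = 0.3328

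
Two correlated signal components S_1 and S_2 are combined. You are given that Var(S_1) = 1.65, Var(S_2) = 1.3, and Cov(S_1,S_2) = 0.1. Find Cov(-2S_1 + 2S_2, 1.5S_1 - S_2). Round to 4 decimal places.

Cov(-2S_1 + 2S_2, 1.5S_1 - S_2) = (-2)(1.5)Var(S_1) + (2)(-1)Var(S_2) + [(-2)(-1) + (2)(1.5)]Cov(S_1,S_2)
= -3·1.65 + -2·1.3 + 5·0.1 = -7.05

-7.0500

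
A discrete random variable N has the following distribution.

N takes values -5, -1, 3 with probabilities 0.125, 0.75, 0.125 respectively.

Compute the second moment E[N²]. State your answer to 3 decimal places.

E[N²] = (-5)²(0.125) + (-1)²(0.75) + (3)²(0.125) = 5

5.000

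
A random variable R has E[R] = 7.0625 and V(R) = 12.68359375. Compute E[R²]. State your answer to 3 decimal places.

62.563

E[R²] = V(R) + (E[R])² = 12.68359375 + (7.0625)² = 62.5625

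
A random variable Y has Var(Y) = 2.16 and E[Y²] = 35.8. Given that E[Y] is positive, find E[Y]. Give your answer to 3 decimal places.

(E[Y])² = E[Y²] − Var(Y) = 35.8 − 2.16 = 33.64
E[Y] = √33.64 = 5.8

5.800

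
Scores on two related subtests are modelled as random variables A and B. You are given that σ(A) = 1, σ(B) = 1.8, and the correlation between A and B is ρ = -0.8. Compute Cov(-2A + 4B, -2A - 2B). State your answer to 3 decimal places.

-16.160

Var(A) = (1)² = 1;  Var(B) = (1.8)² = 3.24
Cov(A,B) = ρ·σ(A)·σ(B) = -0.8·1·1.8 = -1.44
Cov(-2A + 4B, -2A - 2B) = (-2)(-2)Var(A) + (4)(-2)Var(B) + [(-2)(-2) + (4)(-2)]Cov(A,B)
= 4·1 + -8·3.24 + -4·-1.44 = -16.16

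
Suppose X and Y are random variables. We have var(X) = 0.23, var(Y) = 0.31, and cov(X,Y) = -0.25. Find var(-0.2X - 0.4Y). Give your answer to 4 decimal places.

var(-0.2X - 0.4Y) = (-0.2)²·var(X) + (-0.4)²·var(Y) + 2·(-0.2)·(-0.4)·cov(X,Y)
= 0.04·0.23 + 0.16·0.31 + 0.16·-0.25 = 0.0188

0.0188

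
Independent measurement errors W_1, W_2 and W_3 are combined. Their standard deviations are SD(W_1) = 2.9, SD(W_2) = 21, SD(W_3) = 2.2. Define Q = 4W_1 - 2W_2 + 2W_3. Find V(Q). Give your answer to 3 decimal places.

V(W_1) = 8.41, V(W_2) = 441, V(W_3) = 4.84
By independence, V(Q) = (4)²V(W_1) + (-2)²V(W_2) + (2)²V(W_3)
= (4)²·8.41 + (-2)²·441 + (2)²·4.84 = 1917.92

1917.920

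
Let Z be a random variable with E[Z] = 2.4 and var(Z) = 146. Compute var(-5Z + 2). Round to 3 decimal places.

var(-5Z + 2) = (-5)²·var(Z) = 25·146 = 3650

3650.000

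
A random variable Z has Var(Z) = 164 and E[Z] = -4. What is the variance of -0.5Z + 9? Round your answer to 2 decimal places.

Var(-0.5Z + 9) = (-0.5)²·Var(Z) = 0.25·164 = 41

41.00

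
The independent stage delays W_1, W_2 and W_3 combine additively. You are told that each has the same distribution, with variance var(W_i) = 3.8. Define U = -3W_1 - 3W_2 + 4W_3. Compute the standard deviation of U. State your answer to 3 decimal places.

By independence, var(U) = (-3)²var(W_1) + (-3)²var(W_2) + (4)²var(W_3)
= (-3)²·3.8 + (-3)²·3.8 + (4)²·3.8 = 129.2
sd(U) = √129.2 ≈ 11.367

11.367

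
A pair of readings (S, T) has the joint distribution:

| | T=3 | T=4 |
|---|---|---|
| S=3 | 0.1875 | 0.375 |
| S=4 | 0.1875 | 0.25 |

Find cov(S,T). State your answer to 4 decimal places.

E[S] = 3.4375,  E[T] = 3.625
E[ST] = 12.4375
cov(S,T) = E[ST] − E[S]E[T] = 12.4375 − (3.4375)(3.625) = -0.0234375

-0.0234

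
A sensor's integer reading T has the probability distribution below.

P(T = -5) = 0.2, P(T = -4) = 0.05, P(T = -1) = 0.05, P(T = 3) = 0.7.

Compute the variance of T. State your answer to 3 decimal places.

E[T] = (-5)(0.2) + (-4)(0.05) + (-1)(0.05) + (3)(0.7) = 0.85
E[T²] = (-5)²(0.2) + (-4)²(0.05) + (-1)²(0.05) + (3)²(0.7) = 12.15
Var(T) = E[T²] − (E[T])² = 12.15 − (0.85)² = 11.4275

11.428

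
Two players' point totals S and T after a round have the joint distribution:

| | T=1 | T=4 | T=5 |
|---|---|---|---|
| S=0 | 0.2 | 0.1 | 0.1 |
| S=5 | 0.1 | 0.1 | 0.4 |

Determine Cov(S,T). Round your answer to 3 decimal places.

1.700

E[S] = 3,  E[T] = 3.6
E[ST] = 12.5
Cov(S,T) = E[ST] − E[S]E[T] = 12.5 − (3)(3.6) = 1.7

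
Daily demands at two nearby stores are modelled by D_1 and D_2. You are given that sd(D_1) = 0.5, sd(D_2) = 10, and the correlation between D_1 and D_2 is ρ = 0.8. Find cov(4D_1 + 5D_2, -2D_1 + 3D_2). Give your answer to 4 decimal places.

1506.0000

Var(D_1) = (0.5)² = 0.25;  Var(D_2) = (10)² = 100
cov(D_1,D_2) = ρ·sd(D_1)·sd(D_2) = 0.8·0.5·10 = 4
cov(4D_1 + 5D_2, -2D_1 + 3D_2) = (4)(-2)Var(D_1) + (5)(3)Var(D_2) + [(4)(3) + (5)(-2)]cov(D_1,D_2)
= -8·0.25 + 15·100 + 2·4 = 1506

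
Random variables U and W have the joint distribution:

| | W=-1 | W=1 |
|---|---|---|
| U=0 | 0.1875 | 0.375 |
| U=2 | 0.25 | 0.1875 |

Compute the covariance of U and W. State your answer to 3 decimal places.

-0.234

E[U] = 0.875,  E[W] = 0.125
E[UW] = -0.125
Cov(U,W) = E[UW] − E[U]E[W] = -0.125 − (0.875)(0.125) = -0.234375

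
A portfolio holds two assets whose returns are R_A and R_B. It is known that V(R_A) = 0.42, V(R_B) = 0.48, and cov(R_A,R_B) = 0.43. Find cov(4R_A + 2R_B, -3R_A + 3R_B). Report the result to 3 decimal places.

0.420

cov(4R_A + 2R_B, -3R_A + 3R_B) = (4)(-3)V(R_A) + (2)(3)V(R_B) + [(4)(3) + (2)(-3)]cov(R_A,R_B)
= -12·0.42 + 6·0.48 + 6·0.43 = 0.42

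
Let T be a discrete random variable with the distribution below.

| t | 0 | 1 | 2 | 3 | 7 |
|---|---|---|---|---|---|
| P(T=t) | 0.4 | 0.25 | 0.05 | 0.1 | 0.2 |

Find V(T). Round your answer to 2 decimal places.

E[T] = (0)(0.4) + (1)(0.25) + (2)(0.05) + (3)(0.1) + (7)(0.2) = 2.05
E[T²] = (0)²(0.4) + (1)²(0.25) + (2)²(0.05) + (3)²(0.1) + (7)²(0.2) = 11.15
V(T) = E[T²] − (E[T])² = 11.15 − (2.05)² = 6.9475

6.95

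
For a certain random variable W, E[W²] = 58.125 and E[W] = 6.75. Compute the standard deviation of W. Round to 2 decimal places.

3.54

Var(W) = 58.125 − (6.75)² = 12.5625
SD(W) = √12.5625 ≈ 3.54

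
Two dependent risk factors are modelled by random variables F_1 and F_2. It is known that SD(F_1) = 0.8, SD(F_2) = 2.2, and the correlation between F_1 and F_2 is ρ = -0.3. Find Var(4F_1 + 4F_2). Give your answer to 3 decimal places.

Var(F_1) = (0.8)² = 0.64;  Var(F_2) = (2.2)² = 4.84
Cov(F_1,F_2) = ρ·SD(F_1)·SD(F_2) = -0.3·0.8·2.2 = -0.528
Var(4F_1 + 4F_2) = (4)²·Var(F_1) + (4)²·Var(F_2) + 2·(4)·(4)·Cov(F_1,F_2)
= 16·0.64 + 16·4.84 + 32·-0.528 = 70.784

70.784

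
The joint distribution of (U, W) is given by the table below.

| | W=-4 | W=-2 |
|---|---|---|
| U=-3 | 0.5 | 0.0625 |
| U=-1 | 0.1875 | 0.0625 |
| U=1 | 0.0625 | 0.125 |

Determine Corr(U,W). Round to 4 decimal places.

E[U] = -1.75,  E[W] = -3.5
E[UW] = 6.75
Cov(U,W) = E[UW] − E[U]E[W] = 6.75 − (-1.75)(-3.5) = 0.625
var(U) = 2.4375,  var(W) = 0.75
ρ = 0.625 / √(2.4375·0.75) ≈ 0.4623

0.4623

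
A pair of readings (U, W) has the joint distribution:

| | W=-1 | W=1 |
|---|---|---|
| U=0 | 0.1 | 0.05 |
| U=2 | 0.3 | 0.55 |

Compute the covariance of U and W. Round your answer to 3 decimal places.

E[U] = 1.7,  E[W] = 0.2
E[UW] = 0.5
cov(U,W) = E[UW] − E[U]E[W] = 0.5 − (1.7)(0.2) = 0.16

0.160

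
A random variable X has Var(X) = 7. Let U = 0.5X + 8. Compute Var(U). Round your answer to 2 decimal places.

1.75

Var(0.5X + 8) = (0.5)²·Var(X) = 0.25·7 = 1.75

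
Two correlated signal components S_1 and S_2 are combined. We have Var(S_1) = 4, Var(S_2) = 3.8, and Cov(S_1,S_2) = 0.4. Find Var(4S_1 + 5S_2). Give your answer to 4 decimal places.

Var(4S_1 + 5S_2) = (4)²·Var(S_1) + (5)²·Var(S_2) + 2·(4)·(5)·Cov(S_1,S_2)
= 16·4 + 25·3.8 + 40·0.4 = 175

175.0000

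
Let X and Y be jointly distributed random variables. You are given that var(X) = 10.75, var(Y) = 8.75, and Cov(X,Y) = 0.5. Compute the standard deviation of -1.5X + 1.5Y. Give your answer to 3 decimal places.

var(-1.5X + 1.5Y) = (-1.5)²·var(X) + (1.5)²·var(Y) + 2·(-1.5)·(1.5)·Cov(X,Y)
= 2.25·10.75 + 2.25·8.75 + -4.5·0.5 = 41.625
σ(-1.5X + 1.5Y) = √41.625 ≈ 6.452

6.452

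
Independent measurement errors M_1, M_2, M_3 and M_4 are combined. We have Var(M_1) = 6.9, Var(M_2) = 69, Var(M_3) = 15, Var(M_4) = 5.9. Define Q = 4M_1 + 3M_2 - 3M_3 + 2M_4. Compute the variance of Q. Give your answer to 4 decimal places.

By independence, Var(Q) = (4)²Var(M_1) + (3)²Var(M_2) + (-3)²Var(M_3) + (2)²Var(M_4)
= (4)²·6.9 + (3)²·69 + (-3)²·15 + (2)²·5.9 = 890

890.0000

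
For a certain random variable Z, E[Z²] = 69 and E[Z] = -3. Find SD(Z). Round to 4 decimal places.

7.7460

Var(Z) = 69 − (-3)² = 60
SD(Z) = √60 ≈ 7.7460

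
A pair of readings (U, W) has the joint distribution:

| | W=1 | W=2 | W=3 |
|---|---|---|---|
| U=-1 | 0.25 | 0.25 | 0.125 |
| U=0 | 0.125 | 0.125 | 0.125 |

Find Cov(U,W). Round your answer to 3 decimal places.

0.047

E[U] = -0.625,  E[W] = 1.875
E[UW] = -1.125
Cov(U,W) = E[UW] − E[U]E[W] = -1.125 − (-0.625)(1.875) = 0.046875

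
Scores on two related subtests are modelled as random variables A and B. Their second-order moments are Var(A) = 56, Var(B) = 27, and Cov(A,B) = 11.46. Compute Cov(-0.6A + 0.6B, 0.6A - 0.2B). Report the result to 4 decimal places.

Cov(-0.6A + 0.6B, 0.6A - 0.2B) = (-0.6)(0.6)Var(A) + (0.6)(-0.2)Var(B) + [(-0.6)(-0.2) + (0.6)(0.6)]Cov(A,B)
= -0.36·56 + -0.12·27 + 0.48·11.46 = -17.8992

-17.8992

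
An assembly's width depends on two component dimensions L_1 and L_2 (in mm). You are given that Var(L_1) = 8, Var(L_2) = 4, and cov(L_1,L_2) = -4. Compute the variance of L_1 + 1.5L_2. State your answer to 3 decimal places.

5.000

Var(L_1 + 1.5L_2) = (1)²·Var(L_1) + (1.5)²·Var(L_2) + 2·(1)·(1.5)·cov(L_1,L_2)
= 1·8 + 2.25·4 + 3·-4 = 5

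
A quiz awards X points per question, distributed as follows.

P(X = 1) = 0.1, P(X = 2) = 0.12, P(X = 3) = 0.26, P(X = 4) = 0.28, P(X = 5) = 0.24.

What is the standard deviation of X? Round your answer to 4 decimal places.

1.2516

E[X] = (1)(0.1) + (2)(0.12) + (3)(0.26) + (4)(0.28) + (5)(0.24) = 3.44
E[X²] = (1)²(0.1) + (2)²(0.12) + (3)²(0.26) + (4)²(0.28) + (5)²(0.24) = 13.4
Var(X) = E[X²] − (E[X])² = 13.4 − (3.44)² = 1.5664
sd(X) = √1.5664 ≈ 1.2516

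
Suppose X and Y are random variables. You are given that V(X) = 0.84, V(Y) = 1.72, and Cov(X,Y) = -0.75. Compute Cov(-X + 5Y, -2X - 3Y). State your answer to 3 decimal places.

Cov(-X + 5Y, -2X - 3Y) = (-1)(-2)V(X) + (5)(-3)V(Y) + [(-1)(-3) + (5)(-2)]Cov(X,Y)
= 2·0.84 + -15·1.72 + -7·-0.75 = -18.87

-18.870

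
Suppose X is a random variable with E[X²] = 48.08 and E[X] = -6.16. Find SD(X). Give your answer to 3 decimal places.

3.183

var(X) = 48.08 − (-6.16)² = 10.1344
SD(X) = √10.1344 ≈ 3.183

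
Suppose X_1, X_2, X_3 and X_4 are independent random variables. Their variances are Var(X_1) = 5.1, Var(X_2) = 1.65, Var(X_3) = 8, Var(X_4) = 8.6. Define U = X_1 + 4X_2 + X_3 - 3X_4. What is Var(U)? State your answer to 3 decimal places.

116.900

By independence, Var(U) = (1)²Var(X_1) + (4)²Var(X_2) + (1)²Var(X_3) + (-3)²Var(X_4)
= (1)²·5.1 + (4)²·1.65 + (1)²·8 + (-3)²·8.6 = 116.9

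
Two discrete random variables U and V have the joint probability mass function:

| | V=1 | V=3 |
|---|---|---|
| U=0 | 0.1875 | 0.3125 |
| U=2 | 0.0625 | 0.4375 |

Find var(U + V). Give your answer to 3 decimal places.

2.250

E[U] = 1,  E[V] = 2.5,  E[UV] = 2.75
var(U) = 2 − (1)² = 1;  var(V) = 7 − (2.5)² = 0.75
Cov(U,V) = 2.75 − (1)(2.5) = 0.25
var(U + V) = (1)²·1 + (1)²·0.75 + 2·(1)·(1)·0.25 = 2.25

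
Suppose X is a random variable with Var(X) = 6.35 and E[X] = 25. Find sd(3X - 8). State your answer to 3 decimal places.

7.560

Var(3X - 8) = (3)²·6.35 = 57.15
sd(3X - 8) = √57.15 ≈ 7.560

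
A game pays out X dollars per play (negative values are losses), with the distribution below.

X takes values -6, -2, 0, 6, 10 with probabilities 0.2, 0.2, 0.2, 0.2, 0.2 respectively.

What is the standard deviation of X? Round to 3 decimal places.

5.713

E[X] = (-6)(0.2) + (-2)(0.2) + (0)(0.2) + (6)(0.2) + (10)(0.2) = 1.6
E[X²] = (-6)²(0.2) + (-2)²(0.2) + (0)²(0.2) + (6)²(0.2) + (10)²(0.2) = 35.2
var(X) = E[X²] − (E[X])² = 35.2 − (1.6)² = 32.64
σ(X) = √32.64 ≈ 5.713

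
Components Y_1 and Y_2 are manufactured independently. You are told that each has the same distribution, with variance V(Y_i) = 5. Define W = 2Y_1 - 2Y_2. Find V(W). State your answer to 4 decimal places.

40.0000

By independence, V(W) = (2)²V(Y_1) + (-2)²V(Y_2)
= (2)²·5 + (-2)²·5 = 40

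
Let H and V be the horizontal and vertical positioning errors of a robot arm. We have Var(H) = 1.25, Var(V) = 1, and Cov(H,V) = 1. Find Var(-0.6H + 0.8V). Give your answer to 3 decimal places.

0.130

Var(-0.6H + 0.8V) = (-0.6)²·Var(H) + (0.8)²·Var(V) + 2·(-0.6)·(0.8)·Cov(H,V)
= 0.36·1.25 + 0.64·1 + -0.96·1 = 0.13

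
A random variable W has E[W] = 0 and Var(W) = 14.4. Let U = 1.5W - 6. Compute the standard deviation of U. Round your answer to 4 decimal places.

5.6921

Var(1.5W - 6) = (1.5)²·14.4 = 32.4
sd(U) = √32.4 ≈ 5.6921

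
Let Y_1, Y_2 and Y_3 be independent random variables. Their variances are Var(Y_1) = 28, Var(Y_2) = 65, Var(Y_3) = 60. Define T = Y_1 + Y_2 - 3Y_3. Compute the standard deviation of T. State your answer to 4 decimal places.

25.1595

By independence, Var(T) = (1)²Var(Y_1) + (1)²Var(Y_2) + (-3)²Var(Y_3)
= (1)²·28 + (1)²·65 + (-3)²·60 = 633
SD(T) = √633 ≈ 25.1595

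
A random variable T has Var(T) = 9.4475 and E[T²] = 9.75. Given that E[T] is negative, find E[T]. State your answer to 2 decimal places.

(E[T])² = E[T²] − Var(T) = 9.75 − 9.4475 = 0.3025
E[T] = −√0.3025 = -0.55

-0.55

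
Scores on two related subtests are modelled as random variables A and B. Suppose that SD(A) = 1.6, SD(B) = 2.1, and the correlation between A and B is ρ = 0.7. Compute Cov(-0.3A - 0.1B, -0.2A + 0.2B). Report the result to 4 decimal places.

-0.0287

V(A) = (1.6)² = 2.56;  V(B) = (2.1)² = 4.41
Cov(A,B) = ρ·SD(A)·SD(B) = 0.7·1.6·2.1 = 2.352
Cov(-0.3A - 0.1B, -0.2A + 0.2B) = (-0.3)(-0.2)V(A) + (-0.1)(0.2)V(B) + [(-0.3)(0.2) + (-0.1)(-0.2)]Cov(A,B)
= 0.06·2.56 + -0.02·4.41 + -0.04·2.352 = -0.02868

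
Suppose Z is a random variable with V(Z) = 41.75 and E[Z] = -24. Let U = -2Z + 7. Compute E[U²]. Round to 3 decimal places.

3192.000

E[-2Z + 7] = -2·-24 + 7 = 55
V(-2Z + 7) = (-2)²·41.75 = 167
E[U²] = V(U) + (E[U])² = 167 + (55)² = 3192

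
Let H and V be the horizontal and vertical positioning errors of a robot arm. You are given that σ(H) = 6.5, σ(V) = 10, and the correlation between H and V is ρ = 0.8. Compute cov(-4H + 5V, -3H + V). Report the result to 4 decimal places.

var(H) = (6.5)² = 42.25;  var(V) = (10)² = 100
cov(H,V) = ρ·σ(H)·σ(V) = 0.8·6.5·10 = 52
cov(-4H + 5V, -3H + V) = (-4)(-3)var(H) + (5)(1)var(V) + [(-4)(1) + (5)(-3)]cov(H,V)
= 12·42.25 + 5·100 + -19·52 = 19

19.0000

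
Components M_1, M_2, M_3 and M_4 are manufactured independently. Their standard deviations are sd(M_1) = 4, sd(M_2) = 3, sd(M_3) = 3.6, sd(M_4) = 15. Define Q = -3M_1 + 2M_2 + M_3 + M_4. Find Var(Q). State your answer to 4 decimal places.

417.9600

Var(M_1) = 16, Var(M_2) = 9, Var(M_3) = 12.96, Var(M_4) = 225
By independence, Var(Q) = (-3)²Var(M_1) + (2)²Var(M_2) + (1)²Var(M_3) + (1)²Var(M_4)
= (-3)²·16 + (2)²·9 + (1)²·12.96 + (1)²·225 = 417.96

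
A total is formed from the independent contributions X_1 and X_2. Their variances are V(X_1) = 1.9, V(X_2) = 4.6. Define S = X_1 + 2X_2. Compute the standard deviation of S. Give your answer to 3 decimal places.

4.506

By independence, V(S) = (1)²V(X_1) + (2)²V(X_2)
= (1)²·1.9 + (2)²·4.6 = 20.3
sd(S) = √20.3 ≈ 4.506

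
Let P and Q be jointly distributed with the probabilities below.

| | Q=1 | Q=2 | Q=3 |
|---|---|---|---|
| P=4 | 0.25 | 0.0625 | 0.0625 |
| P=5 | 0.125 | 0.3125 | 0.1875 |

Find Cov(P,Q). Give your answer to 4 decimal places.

0.1406

E[P] = 4.625,  E[Q] = 1.875
E[PQ] = 8.8125
Cov(P,Q) = E[PQ] − E[P]E[Q] = 8.8125 − (4.625)(1.875) = 0.140625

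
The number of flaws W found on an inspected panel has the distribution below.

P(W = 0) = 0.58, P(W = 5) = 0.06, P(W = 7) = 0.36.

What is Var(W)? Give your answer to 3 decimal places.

E[W] = (0)(0.58) + (5)(0.06) + (7)(0.36) = 2.82
E[W²] = (0)²(0.58) + (5)²(0.06) + (7)²(0.36) = 19.14
Var(W) = E[W²] − (E[W])² = 19.14 − (2.82)² = 11.1876

11.188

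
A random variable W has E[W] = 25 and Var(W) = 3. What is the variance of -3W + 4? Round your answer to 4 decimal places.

Var(-3W + 4) = (-3)²·Var(W) = 9·3 = 27

27.0000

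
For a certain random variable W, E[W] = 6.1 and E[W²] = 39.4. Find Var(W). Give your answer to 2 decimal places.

2.19

Var(W) = 39.4 − (6.1)² = 2.19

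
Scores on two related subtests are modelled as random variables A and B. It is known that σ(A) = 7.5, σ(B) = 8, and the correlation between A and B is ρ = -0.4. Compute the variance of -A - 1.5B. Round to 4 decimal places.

128.2500

Var(A) = (7.5)² = 56.25;  Var(B) = (8)² = 64
Cov(A,B) = ρ·σ(A)·σ(B) = -0.4·7.5·8 = -24
Var(-A - 1.5B) = (-1)²·Var(A) + (-1.5)²·Var(B) + 2·(-1)·(-1.5)·Cov(A,B)
= 1·56.25 + 2.25·64 + 3·-24 = 128.25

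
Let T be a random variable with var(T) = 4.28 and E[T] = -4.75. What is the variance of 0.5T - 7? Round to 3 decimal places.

var(0.5T - 7) = (0.5)²·var(T) = 0.25·4.28 = 1.07

1.070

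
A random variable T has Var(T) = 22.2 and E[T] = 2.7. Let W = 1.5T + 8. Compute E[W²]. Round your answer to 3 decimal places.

E[1.5T + 8] = 1.5·2.7 + 8 = 12.05
Var(1.5T + 8) = (1.5)²·22.2 = 49.95
E[W²] = Var(W) + (E[W])² = 49.95 + (12.05)² = 195.1525

195.153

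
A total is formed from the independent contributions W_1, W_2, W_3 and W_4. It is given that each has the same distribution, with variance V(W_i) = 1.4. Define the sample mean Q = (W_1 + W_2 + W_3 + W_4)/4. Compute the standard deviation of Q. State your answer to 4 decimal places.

By independence, V(Q) = (0.25)²V(W_1) + (0.25)²V(W_2) + (0.25)²V(W_3) + (0.25)²V(W_4)
= (0.25)²·1.4 + (0.25)²·1.4 + (0.25)²·1.4 + (0.25)²·1.4 = 0.35
σ(Q) = √0.35 ≈ 0.5916

0.5916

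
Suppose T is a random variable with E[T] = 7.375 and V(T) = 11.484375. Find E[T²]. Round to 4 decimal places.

E[T²] = V(T) + (E[T])² = 11.484375 + (7.375)² = 65.875

65.8750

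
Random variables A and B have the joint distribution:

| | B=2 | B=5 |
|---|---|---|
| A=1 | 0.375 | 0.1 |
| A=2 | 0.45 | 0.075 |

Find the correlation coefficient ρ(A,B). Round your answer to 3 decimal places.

E[A] = 1.525,  E[B] = 2.525
E[AB] = 3.8
Cov(A,B) = E[AB] − E[A]E[B] = 3.8 − (1.525)(2.525) = -0.050625
var(A) = 0.249375,  var(B) = 1.299375
ρ = -0.050625 / √(0.249375·1.299375) ≈ -0.089

-0.089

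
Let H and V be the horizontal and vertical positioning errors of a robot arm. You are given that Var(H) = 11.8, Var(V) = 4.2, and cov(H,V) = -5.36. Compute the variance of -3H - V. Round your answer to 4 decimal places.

78.2400

Var(-3H - V) = (-3)²·Var(H) + (-1)²·Var(V) + 2·(-3)·(-1)·cov(H,V)
= 9·11.8 + 1·4.2 + 6·-5.36 = 78.24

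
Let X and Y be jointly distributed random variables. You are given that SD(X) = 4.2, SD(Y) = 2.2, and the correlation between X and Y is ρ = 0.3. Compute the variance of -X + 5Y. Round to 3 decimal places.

Var(X) = (4.2)² = 17.64;  Var(Y) = (2.2)² = 4.84
Cov(X,Y) = ρ·SD(X)·SD(Y) = 0.3·4.2·2.2 = 2.772
Var(-X + 5Y) = (-1)²·Var(X) + (5)²·Var(Y) + 2·(-1)·(5)·Cov(X,Y)
= 1·17.64 + 25·4.84 + -10·2.772 = 110.92

110.920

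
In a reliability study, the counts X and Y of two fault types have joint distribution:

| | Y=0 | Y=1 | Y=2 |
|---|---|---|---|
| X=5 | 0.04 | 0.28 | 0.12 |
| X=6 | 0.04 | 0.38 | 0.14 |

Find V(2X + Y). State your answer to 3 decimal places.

E[X] = 5.56,  E[Y] = 1.18,  E[XY] = 6.56
V(X) = 31.16 − (5.56)² = 0.2464;  V(Y) = 1.7 − (1.18)² = 0.3076
Cov(X,Y) = 6.56 − (5.56)(1.18) = -0.0008
V(2X + Y) = (2)²·0.2464 + (1)²·0.3076 + 2·(2)·(1)·-0.0008 = 1.29

1.290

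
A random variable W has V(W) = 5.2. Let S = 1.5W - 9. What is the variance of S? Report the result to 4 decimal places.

11.7000

V(1.5W - 9) = (1.5)²·V(W) = 2.25·5.2 = 11.7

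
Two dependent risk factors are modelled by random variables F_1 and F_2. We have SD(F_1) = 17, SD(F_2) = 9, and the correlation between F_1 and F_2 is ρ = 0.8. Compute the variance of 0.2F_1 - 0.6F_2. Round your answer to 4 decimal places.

V(F_1) = (17)² = 289;  V(F_2) = (9)² = 81
cov(F_1,F_2) = ρ·SD(F_1)·SD(F_2) = 0.8·17·9 = 122.4
V(0.2F_1 - 0.6F_2) = (0.2)²·V(F_1) + (-0.6)²·V(F_2) + 2·(0.2)·(-0.6)·cov(F_1,F_2)
= 0.04·289 + 0.36·81 + -0.24·122.4 = 11.344

11.3440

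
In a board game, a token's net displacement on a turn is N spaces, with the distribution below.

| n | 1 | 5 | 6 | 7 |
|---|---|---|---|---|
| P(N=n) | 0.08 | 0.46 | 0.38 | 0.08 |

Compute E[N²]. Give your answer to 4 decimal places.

29.1800

E[N²] = (1)²(0.08) + (5)²(0.46) + (6)²(0.38) + (7)²(0.08) = 29.18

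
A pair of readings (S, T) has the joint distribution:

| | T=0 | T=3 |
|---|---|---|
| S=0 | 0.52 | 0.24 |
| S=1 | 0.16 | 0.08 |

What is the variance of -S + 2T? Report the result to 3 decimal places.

E[S] = 0.24,  E[T] = 0.96,  E[ST] = 0.24
Var(S) = 0.24 − (0.24)² = 0.1824;  Var(T) = 2.88 − (0.96)² = 1.9584
Cov(S,T) = 0.24 − (0.24)(0.96) = 0.0096
Var(-S + 2T) = (-1)²·0.1824 + (2)²·1.9584 + 2·(-1)·(2)·0.0096 = 7.9776

7.978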